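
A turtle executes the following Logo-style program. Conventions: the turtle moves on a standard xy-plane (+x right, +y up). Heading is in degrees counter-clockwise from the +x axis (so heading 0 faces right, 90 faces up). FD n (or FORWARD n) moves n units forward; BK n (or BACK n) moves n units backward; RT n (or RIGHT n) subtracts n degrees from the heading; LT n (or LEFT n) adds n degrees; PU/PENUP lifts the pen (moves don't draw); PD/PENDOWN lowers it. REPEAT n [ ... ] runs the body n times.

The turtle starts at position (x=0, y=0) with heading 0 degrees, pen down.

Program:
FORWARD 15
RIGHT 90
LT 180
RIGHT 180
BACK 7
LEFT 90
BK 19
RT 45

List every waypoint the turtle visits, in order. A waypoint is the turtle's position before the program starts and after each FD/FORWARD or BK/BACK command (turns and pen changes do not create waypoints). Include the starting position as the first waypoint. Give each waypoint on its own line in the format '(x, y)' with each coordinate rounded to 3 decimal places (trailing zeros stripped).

Answer: (0, 0)
(15, 0)
(15, 7)
(-4, 7)

Derivation:
Executing turtle program step by step:
Start: pos=(0,0), heading=0, pen down
FD 15: (0,0) -> (15,0) [heading=0, draw]
RT 90: heading 0 -> 270
LT 180: heading 270 -> 90
RT 180: heading 90 -> 270
BK 7: (15,0) -> (15,7) [heading=270, draw]
LT 90: heading 270 -> 0
BK 19: (15,7) -> (-4,7) [heading=0, draw]
RT 45: heading 0 -> 315
Final: pos=(-4,7), heading=315, 3 segment(s) drawn
Waypoints (4 total):
(0, 0)
(15, 0)
(15, 7)
(-4, 7)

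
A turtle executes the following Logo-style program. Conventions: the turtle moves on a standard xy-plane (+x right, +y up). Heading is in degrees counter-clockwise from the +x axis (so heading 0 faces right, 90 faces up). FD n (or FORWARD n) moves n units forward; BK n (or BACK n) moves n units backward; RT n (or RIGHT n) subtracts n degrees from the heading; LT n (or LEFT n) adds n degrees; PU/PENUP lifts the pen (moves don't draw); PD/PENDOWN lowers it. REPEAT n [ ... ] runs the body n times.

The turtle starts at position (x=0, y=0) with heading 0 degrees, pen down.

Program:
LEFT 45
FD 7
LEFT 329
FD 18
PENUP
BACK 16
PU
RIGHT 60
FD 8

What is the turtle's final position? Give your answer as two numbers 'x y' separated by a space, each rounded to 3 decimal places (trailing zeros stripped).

Answer: 12.448 -0.321

Derivation:
Executing turtle program step by step:
Start: pos=(0,0), heading=0, pen down
LT 45: heading 0 -> 45
FD 7: (0,0) -> (4.95,4.95) [heading=45, draw]
LT 329: heading 45 -> 14
FD 18: (4.95,4.95) -> (22.415,9.304) [heading=14, draw]
PU: pen up
BK 16: (22.415,9.304) -> (6.89,5.434) [heading=14, move]
PU: pen up
RT 60: heading 14 -> 314
FD 8: (6.89,5.434) -> (12.448,-0.321) [heading=314, move]
Final: pos=(12.448,-0.321), heading=314, 2 segment(s) drawn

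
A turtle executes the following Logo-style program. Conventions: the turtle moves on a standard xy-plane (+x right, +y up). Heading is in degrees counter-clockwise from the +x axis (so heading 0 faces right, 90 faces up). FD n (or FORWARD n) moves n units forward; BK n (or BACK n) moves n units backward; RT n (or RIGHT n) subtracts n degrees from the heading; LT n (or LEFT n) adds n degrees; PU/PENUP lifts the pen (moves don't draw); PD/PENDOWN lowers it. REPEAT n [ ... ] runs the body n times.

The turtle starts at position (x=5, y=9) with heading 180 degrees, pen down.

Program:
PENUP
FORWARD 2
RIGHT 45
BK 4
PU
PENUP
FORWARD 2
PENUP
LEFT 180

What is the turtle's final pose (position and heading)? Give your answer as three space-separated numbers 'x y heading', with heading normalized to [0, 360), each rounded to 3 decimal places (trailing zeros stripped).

Executing turtle program step by step:
Start: pos=(5,9), heading=180, pen down
PU: pen up
FD 2: (5,9) -> (3,9) [heading=180, move]
RT 45: heading 180 -> 135
BK 4: (3,9) -> (5.828,6.172) [heading=135, move]
PU: pen up
PU: pen up
FD 2: (5.828,6.172) -> (4.414,7.586) [heading=135, move]
PU: pen up
LT 180: heading 135 -> 315
Final: pos=(4.414,7.586), heading=315, 0 segment(s) drawn

Answer: 4.414 7.586 315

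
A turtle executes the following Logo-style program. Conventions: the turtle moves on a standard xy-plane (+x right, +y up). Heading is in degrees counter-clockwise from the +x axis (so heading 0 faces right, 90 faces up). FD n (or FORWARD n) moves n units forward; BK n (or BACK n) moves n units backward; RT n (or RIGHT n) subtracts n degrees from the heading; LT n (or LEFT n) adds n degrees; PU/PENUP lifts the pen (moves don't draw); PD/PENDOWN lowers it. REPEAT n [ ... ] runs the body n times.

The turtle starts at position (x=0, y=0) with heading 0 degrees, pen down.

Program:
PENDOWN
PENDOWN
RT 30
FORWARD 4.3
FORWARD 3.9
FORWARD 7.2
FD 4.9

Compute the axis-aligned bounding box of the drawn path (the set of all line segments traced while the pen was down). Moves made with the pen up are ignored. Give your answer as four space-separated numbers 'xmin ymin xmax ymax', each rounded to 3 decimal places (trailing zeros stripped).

Executing turtle program step by step:
Start: pos=(0,0), heading=0, pen down
PD: pen down
PD: pen down
RT 30: heading 0 -> 330
FD 4.3: (0,0) -> (3.724,-2.15) [heading=330, draw]
FD 3.9: (3.724,-2.15) -> (7.101,-4.1) [heading=330, draw]
FD 7.2: (7.101,-4.1) -> (13.337,-7.7) [heading=330, draw]
FD 4.9: (13.337,-7.7) -> (17.58,-10.15) [heading=330, draw]
Final: pos=(17.58,-10.15), heading=330, 4 segment(s) drawn

Segment endpoints: x in {0, 3.724, 7.101, 13.337, 17.58}, y in {-10.15, -7.7, -4.1, -2.15, 0}
xmin=0, ymin=-10.15, xmax=17.58, ymax=0

Answer: 0 -10.15 17.58 0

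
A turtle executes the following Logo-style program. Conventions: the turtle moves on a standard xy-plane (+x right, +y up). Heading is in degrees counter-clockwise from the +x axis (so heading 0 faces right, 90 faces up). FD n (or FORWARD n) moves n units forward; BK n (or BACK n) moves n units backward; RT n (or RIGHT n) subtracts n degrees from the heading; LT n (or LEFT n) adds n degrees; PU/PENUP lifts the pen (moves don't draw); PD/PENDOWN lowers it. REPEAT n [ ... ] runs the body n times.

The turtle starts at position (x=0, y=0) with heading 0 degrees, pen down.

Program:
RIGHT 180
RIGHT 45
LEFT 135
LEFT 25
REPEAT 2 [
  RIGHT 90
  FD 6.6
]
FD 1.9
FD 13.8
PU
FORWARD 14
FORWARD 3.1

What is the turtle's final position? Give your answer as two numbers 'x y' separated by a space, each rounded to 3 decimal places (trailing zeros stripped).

Answer: -22.633 32.919

Derivation:
Executing turtle program step by step:
Start: pos=(0,0), heading=0, pen down
RT 180: heading 0 -> 180
RT 45: heading 180 -> 135
LT 135: heading 135 -> 270
LT 25: heading 270 -> 295
REPEAT 2 [
  -- iteration 1/2 --
  RT 90: heading 295 -> 205
  FD 6.6: (0,0) -> (-5.982,-2.789) [heading=205, draw]
  -- iteration 2/2 --
  RT 90: heading 205 -> 115
  FD 6.6: (-5.982,-2.789) -> (-8.771,3.192) [heading=115, draw]
]
FD 1.9: (-8.771,3.192) -> (-9.574,4.914) [heading=115, draw]
FD 13.8: (-9.574,4.914) -> (-15.406,17.421) [heading=115, draw]
PU: pen up
FD 14: (-15.406,17.421) -> (-21.323,30.11) [heading=115, move]
FD 3.1: (-21.323,30.11) -> (-22.633,32.919) [heading=115, move]
Final: pos=(-22.633,32.919), heading=115, 4 segment(s) drawn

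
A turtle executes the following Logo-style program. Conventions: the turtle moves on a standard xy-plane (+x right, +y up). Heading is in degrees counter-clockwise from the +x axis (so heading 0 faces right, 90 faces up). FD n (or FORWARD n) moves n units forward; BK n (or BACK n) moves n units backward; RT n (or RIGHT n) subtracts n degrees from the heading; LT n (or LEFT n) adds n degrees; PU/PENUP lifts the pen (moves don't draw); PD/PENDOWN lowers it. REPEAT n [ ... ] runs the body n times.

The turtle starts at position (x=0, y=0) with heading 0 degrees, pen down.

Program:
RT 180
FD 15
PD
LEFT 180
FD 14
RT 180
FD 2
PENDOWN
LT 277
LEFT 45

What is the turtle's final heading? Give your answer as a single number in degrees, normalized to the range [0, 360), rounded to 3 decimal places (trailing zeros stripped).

Executing turtle program step by step:
Start: pos=(0,0), heading=0, pen down
RT 180: heading 0 -> 180
FD 15: (0,0) -> (-15,0) [heading=180, draw]
PD: pen down
LT 180: heading 180 -> 0
FD 14: (-15,0) -> (-1,0) [heading=0, draw]
RT 180: heading 0 -> 180
FD 2: (-1,0) -> (-3,0) [heading=180, draw]
PD: pen down
LT 277: heading 180 -> 97
LT 45: heading 97 -> 142
Final: pos=(-3,0), heading=142, 3 segment(s) drawn

Answer: 142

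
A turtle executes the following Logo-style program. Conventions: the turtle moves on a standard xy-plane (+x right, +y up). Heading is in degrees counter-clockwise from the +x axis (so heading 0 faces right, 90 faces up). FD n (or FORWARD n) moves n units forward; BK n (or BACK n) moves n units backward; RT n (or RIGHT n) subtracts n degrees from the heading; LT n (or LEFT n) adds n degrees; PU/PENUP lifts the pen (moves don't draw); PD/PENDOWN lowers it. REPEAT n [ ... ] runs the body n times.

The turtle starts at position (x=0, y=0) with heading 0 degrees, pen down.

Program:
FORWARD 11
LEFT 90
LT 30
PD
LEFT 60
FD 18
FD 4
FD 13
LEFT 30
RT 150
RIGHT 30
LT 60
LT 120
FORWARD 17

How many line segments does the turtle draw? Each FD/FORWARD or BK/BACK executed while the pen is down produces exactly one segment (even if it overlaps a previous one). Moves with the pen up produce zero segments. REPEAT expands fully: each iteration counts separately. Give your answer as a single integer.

Answer: 5

Derivation:
Executing turtle program step by step:
Start: pos=(0,0), heading=0, pen down
FD 11: (0,0) -> (11,0) [heading=0, draw]
LT 90: heading 0 -> 90
LT 30: heading 90 -> 120
PD: pen down
LT 60: heading 120 -> 180
FD 18: (11,0) -> (-7,0) [heading=180, draw]
FD 4: (-7,0) -> (-11,0) [heading=180, draw]
FD 13: (-11,0) -> (-24,0) [heading=180, draw]
LT 30: heading 180 -> 210
RT 150: heading 210 -> 60
RT 30: heading 60 -> 30
LT 60: heading 30 -> 90
LT 120: heading 90 -> 210
FD 17: (-24,0) -> (-38.722,-8.5) [heading=210, draw]
Final: pos=(-38.722,-8.5), heading=210, 5 segment(s) drawn
Segments drawn: 5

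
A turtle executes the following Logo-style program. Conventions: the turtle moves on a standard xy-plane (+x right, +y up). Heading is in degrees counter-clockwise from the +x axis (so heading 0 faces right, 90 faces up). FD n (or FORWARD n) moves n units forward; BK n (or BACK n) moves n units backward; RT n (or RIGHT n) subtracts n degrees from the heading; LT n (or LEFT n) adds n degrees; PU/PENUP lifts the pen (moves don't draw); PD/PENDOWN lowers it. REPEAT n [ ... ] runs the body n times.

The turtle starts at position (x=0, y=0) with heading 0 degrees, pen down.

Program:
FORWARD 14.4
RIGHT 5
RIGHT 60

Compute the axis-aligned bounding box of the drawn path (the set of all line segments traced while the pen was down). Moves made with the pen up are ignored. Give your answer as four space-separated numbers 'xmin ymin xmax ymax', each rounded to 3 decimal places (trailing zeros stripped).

Answer: 0 0 14.4 0

Derivation:
Executing turtle program step by step:
Start: pos=(0,0), heading=0, pen down
FD 14.4: (0,0) -> (14.4,0) [heading=0, draw]
RT 5: heading 0 -> 355
RT 60: heading 355 -> 295
Final: pos=(14.4,0), heading=295, 1 segment(s) drawn

Segment endpoints: x in {0, 14.4}, y in {0}
xmin=0, ymin=0, xmax=14.4, ymax=0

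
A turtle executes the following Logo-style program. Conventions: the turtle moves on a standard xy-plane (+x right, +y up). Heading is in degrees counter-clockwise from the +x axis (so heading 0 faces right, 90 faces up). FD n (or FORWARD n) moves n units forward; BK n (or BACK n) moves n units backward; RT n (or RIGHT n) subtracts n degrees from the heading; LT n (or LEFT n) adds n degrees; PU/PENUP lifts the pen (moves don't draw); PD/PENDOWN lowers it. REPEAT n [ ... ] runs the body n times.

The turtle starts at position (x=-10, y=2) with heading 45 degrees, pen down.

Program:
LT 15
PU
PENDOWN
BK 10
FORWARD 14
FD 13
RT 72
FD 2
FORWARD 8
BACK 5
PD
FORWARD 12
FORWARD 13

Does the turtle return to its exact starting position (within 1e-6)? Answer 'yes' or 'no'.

Executing turtle program step by step:
Start: pos=(-10,2), heading=45, pen down
LT 15: heading 45 -> 60
PU: pen up
PD: pen down
BK 10: (-10,2) -> (-15,-6.66) [heading=60, draw]
FD 14: (-15,-6.66) -> (-8,5.464) [heading=60, draw]
FD 13: (-8,5.464) -> (-1.5,16.722) [heading=60, draw]
RT 72: heading 60 -> 348
FD 2: (-1.5,16.722) -> (0.456,16.307) [heading=348, draw]
FD 8: (0.456,16.307) -> (8.281,14.643) [heading=348, draw]
BK 5: (8.281,14.643) -> (3.391,15.683) [heading=348, draw]
PD: pen down
FD 12: (3.391,15.683) -> (15.129,13.188) [heading=348, draw]
FD 13: (15.129,13.188) -> (27.844,10.485) [heading=348, draw]
Final: pos=(27.844,10.485), heading=348, 8 segment(s) drawn

Start position: (-10, 2)
Final position: (27.844, 10.485)
Distance = 38.784; >= 1e-6 -> NOT closed

Answer: no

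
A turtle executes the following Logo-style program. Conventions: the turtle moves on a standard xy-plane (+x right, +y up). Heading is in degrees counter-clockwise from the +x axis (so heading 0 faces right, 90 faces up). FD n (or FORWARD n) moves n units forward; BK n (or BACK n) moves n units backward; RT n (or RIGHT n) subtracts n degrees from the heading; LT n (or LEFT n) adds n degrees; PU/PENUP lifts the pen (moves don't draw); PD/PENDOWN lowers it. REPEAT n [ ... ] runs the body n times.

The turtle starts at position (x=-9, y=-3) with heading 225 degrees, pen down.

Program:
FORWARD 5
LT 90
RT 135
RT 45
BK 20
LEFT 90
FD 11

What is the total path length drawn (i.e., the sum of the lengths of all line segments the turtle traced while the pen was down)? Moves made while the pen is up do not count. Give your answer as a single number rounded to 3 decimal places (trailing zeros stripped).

Answer: 36

Derivation:
Executing turtle program step by step:
Start: pos=(-9,-3), heading=225, pen down
FD 5: (-9,-3) -> (-12.536,-6.536) [heading=225, draw]
LT 90: heading 225 -> 315
RT 135: heading 315 -> 180
RT 45: heading 180 -> 135
BK 20: (-12.536,-6.536) -> (1.607,-20.678) [heading=135, draw]
LT 90: heading 135 -> 225
FD 11: (1.607,-20.678) -> (-6.172,-28.456) [heading=225, draw]
Final: pos=(-6.172,-28.456), heading=225, 3 segment(s) drawn

Segment lengths:
  seg 1: (-9,-3) -> (-12.536,-6.536), length = 5
  seg 2: (-12.536,-6.536) -> (1.607,-20.678), length = 20
  seg 3: (1.607,-20.678) -> (-6.172,-28.456), length = 11
Total = 36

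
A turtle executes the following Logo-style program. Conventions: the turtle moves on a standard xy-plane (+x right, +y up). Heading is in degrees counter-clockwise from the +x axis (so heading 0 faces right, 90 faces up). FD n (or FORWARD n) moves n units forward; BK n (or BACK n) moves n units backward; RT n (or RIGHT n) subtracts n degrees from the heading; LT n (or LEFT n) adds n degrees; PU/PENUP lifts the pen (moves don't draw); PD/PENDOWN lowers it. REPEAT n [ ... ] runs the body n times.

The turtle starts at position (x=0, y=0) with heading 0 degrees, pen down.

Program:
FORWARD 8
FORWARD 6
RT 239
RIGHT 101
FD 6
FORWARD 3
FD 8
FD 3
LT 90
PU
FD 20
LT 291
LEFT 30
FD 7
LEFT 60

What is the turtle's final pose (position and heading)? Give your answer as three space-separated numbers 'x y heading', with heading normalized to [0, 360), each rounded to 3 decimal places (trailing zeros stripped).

Executing turtle program step by step:
Start: pos=(0,0), heading=0, pen down
FD 8: (0,0) -> (8,0) [heading=0, draw]
FD 6: (8,0) -> (14,0) [heading=0, draw]
RT 239: heading 0 -> 121
RT 101: heading 121 -> 20
FD 6: (14,0) -> (19.638,2.052) [heading=20, draw]
FD 3: (19.638,2.052) -> (22.457,3.078) [heading=20, draw]
FD 8: (22.457,3.078) -> (29.975,5.814) [heading=20, draw]
FD 3: (29.975,5.814) -> (32.794,6.84) [heading=20, draw]
LT 90: heading 20 -> 110
PU: pen up
FD 20: (32.794,6.84) -> (25.953,25.634) [heading=110, move]
LT 291: heading 110 -> 41
LT 30: heading 41 -> 71
FD 7: (25.953,25.634) -> (28.232,32.253) [heading=71, move]
LT 60: heading 71 -> 131
Final: pos=(28.232,32.253), heading=131, 6 segment(s) drawn

Answer: 28.232 32.253 131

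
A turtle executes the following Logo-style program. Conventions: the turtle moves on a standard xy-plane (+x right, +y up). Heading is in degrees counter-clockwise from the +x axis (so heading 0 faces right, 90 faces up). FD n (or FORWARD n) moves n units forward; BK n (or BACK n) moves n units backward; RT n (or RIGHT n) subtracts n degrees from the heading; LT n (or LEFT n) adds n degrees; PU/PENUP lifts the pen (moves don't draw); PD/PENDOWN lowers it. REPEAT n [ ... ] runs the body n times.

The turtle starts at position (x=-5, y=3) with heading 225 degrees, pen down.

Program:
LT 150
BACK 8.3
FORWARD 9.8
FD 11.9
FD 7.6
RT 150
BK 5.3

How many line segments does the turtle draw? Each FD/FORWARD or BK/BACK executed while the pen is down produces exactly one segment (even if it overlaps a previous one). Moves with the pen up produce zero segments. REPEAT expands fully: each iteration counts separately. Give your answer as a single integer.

Answer: 5

Derivation:
Executing turtle program step by step:
Start: pos=(-5,3), heading=225, pen down
LT 150: heading 225 -> 15
BK 8.3: (-5,3) -> (-13.017,0.852) [heading=15, draw]
FD 9.8: (-13.017,0.852) -> (-3.551,3.388) [heading=15, draw]
FD 11.9: (-3.551,3.388) -> (7.943,6.468) [heading=15, draw]
FD 7.6: (7.943,6.468) -> (15.284,8.435) [heading=15, draw]
RT 150: heading 15 -> 225
BK 5.3: (15.284,8.435) -> (19.032,12.183) [heading=225, draw]
Final: pos=(19.032,12.183), heading=225, 5 segment(s) drawn
Segments drawn: 5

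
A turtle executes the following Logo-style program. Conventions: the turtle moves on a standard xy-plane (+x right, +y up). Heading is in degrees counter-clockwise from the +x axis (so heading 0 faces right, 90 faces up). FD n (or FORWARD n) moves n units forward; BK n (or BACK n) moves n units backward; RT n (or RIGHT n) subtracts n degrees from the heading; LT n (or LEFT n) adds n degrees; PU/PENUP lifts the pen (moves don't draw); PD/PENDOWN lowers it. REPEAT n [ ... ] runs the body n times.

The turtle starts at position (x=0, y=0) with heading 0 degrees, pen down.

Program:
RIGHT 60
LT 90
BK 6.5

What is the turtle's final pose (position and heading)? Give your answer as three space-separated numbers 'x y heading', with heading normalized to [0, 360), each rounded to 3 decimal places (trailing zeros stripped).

Answer: -5.629 -3.25 30

Derivation:
Executing turtle program step by step:
Start: pos=(0,0), heading=0, pen down
RT 60: heading 0 -> 300
LT 90: heading 300 -> 30
BK 6.5: (0,0) -> (-5.629,-3.25) [heading=30, draw]
Final: pos=(-5.629,-3.25), heading=30, 1 segment(s) drawn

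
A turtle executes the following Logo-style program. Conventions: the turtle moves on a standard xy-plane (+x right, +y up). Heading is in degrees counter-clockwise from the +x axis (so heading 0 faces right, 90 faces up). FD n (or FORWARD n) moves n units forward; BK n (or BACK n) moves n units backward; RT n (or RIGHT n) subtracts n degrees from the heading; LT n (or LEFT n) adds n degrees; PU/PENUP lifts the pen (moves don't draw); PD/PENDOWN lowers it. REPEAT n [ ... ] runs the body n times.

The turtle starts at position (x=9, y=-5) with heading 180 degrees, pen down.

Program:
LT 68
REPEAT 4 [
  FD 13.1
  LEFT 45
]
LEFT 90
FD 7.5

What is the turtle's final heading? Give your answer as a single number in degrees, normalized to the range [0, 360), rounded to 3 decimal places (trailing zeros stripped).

Executing turtle program step by step:
Start: pos=(9,-5), heading=180, pen down
LT 68: heading 180 -> 248
REPEAT 4 [
  -- iteration 1/4 --
  FD 13.1: (9,-5) -> (4.093,-17.146) [heading=248, draw]
  LT 45: heading 248 -> 293
  -- iteration 2/4 --
  FD 13.1: (4.093,-17.146) -> (9.211,-29.205) [heading=293, draw]
  LT 45: heading 293 -> 338
  -- iteration 3/4 --
  FD 13.1: (9.211,-29.205) -> (21.357,-34.112) [heading=338, draw]
  LT 45: heading 338 -> 23
  -- iteration 4/4 --
  FD 13.1: (21.357,-34.112) -> (33.416,-28.993) [heading=23, draw]
  LT 45: heading 23 -> 68
]
LT 90: heading 68 -> 158
FD 7.5: (33.416,-28.993) -> (26.462,-26.184) [heading=158, draw]
Final: pos=(26.462,-26.184), heading=158, 5 segment(s) drawn

Answer: 158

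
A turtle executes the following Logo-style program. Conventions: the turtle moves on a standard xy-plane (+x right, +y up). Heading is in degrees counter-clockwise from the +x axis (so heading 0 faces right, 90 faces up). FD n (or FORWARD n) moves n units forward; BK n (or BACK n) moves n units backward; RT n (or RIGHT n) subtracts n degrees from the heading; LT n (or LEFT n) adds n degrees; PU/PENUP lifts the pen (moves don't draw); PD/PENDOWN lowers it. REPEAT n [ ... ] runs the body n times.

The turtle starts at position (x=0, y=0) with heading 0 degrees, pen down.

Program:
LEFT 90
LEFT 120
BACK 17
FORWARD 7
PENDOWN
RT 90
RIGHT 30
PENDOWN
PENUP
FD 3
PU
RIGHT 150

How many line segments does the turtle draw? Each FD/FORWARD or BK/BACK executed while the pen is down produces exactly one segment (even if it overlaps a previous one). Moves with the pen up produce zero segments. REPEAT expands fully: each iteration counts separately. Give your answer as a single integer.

Answer: 2

Derivation:
Executing turtle program step by step:
Start: pos=(0,0), heading=0, pen down
LT 90: heading 0 -> 90
LT 120: heading 90 -> 210
BK 17: (0,0) -> (14.722,8.5) [heading=210, draw]
FD 7: (14.722,8.5) -> (8.66,5) [heading=210, draw]
PD: pen down
RT 90: heading 210 -> 120
RT 30: heading 120 -> 90
PD: pen down
PU: pen up
FD 3: (8.66,5) -> (8.66,8) [heading=90, move]
PU: pen up
RT 150: heading 90 -> 300
Final: pos=(8.66,8), heading=300, 2 segment(s) drawn
Segments drawn: 2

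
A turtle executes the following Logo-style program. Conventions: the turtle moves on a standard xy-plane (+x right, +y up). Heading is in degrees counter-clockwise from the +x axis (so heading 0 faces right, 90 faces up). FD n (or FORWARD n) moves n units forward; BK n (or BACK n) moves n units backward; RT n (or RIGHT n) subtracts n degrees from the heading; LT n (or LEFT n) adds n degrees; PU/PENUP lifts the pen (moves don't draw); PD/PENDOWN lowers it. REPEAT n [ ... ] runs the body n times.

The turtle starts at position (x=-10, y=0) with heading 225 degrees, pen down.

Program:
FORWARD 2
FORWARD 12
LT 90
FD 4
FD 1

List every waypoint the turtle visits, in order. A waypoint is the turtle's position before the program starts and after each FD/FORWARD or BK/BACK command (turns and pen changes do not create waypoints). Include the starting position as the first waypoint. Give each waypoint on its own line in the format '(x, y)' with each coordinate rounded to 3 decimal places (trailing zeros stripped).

Answer: (-10, 0)
(-11.414, -1.414)
(-19.899, -9.899)
(-17.071, -12.728)
(-16.364, -13.435)

Derivation:
Executing turtle program step by step:
Start: pos=(-10,0), heading=225, pen down
FD 2: (-10,0) -> (-11.414,-1.414) [heading=225, draw]
FD 12: (-11.414,-1.414) -> (-19.899,-9.899) [heading=225, draw]
LT 90: heading 225 -> 315
FD 4: (-19.899,-9.899) -> (-17.071,-12.728) [heading=315, draw]
FD 1: (-17.071,-12.728) -> (-16.364,-13.435) [heading=315, draw]
Final: pos=(-16.364,-13.435), heading=315, 4 segment(s) drawn
Waypoints (5 total):
(-10, 0)
(-11.414, -1.414)
(-19.899, -9.899)
(-17.071, -12.728)
(-16.364, -13.435)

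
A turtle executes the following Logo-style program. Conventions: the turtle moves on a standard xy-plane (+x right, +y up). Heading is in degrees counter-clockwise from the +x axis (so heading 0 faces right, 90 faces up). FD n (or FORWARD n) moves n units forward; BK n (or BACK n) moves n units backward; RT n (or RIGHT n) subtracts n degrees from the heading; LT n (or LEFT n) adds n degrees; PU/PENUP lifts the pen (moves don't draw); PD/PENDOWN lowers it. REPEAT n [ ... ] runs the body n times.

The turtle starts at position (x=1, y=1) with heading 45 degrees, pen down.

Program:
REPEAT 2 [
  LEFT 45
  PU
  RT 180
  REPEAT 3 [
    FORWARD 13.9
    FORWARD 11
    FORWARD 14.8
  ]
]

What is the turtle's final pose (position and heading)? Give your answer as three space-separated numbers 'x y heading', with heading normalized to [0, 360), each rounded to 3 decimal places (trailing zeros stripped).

Executing turtle program step by step:
Start: pos=(1,1), heading=45, pen down
REPEAT 2 [
  -- iteration 1/2 --
  LT 45: heading 45 -> 90
  PU: pen up
  RT 180: heading 90 -> 270
  REPEAT 3 [
    -- iteration 1/3 --
    FD 13.9: (1,1) -> (1,-12.9) [heading=270, move]
    FD 11: (1,-12.9) -> (1,-23.9) [heading=270, move]
    FD 14.8: (1,-23.9) -> (1,-38.7) [heading=270, move]
    -- iteration 2/3 --
    FD 13.9: (1,-38.7) -> (1,-52.6) [heading=270, move]
    FD 11: (1,-52.6) -> (1,-63.6) [heading=270, move]
    FD 14.8: (1,-63.6) -> (1,-78.4) [heading=270, move]
    -- iteration 3/3 --
    FD 13.9: (1,-78.4) -> (1,-92.3) [heading=270, move]
    FD 11: (1,-92.3) -> (1,-103.3) [heading=270, move]
    FD 14.8: (1,-103.3) -> (1,-118.1) [heading=270, move]
  ]
  -- iteration 2/2 --
  LT 45: heading 270 -> 315
  PU: pen up
  RT 180: heading 315 -> 135
  REPEAT 3 [
    -- iteration 1/3 --
    FD 13.9: (1,-118.1) -> (-8.829,-108.271) [heading=135, move]
    FD 11: (-8.829,-108.271) -> (-16.607,-100.493) [heading=135, move]
    FD 14.8: (-16.607,-100.493) -> (-27.072,-90.028) [heading=135, move]
    -- iteration 2/3 --
    FD 13.9: (-27.072,-90.028) -> (-36.901,-80.199) [heading=135, move]
    FD 11: (-36.901,-80.199) -> (-44.679,-72.421) [heading=135, move]
    FD 14.8: (-44.679,-72.421) -> (-55.144,-61.956) [heading=135, move]
    -- iteration 3/3 --
    FD 13.9: (-55.144,-61.956) -> (-64.973,-52.127) [heading=135, move]
    FD 11: (-64.973,-52.127) -> (-72.751,-44.349) [heading=135, move]
    FD 14.8: (-72.751,-44.349) -> (-83.216,-33.884) [heading=135, move]
  ]
]
Final: pos=(-83.216,-33.884), heading=135, 0 segment(s) drawn

Answer: -83.216 -33.884 135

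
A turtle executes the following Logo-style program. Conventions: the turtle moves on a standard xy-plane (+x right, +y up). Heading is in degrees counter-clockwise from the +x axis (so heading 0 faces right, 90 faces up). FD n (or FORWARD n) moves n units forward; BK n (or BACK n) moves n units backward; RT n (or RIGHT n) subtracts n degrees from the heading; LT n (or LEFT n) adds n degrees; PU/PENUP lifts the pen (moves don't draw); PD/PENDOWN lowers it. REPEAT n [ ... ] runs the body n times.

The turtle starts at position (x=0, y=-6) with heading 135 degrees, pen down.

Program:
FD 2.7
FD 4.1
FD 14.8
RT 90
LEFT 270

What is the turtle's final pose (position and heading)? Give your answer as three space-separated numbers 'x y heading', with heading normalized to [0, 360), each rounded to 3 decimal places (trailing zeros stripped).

Answer: -15.274 9.274 315

Derivation:
Executing turtle program step by step:
Start: pos=(0,-6), heading=135, pen down
FD 2.7: (0,-6) -> (-1.909,-4.091) [heading=135, draw]
FD 4.1: (-1.909,-4.091) -> (-4.808,-1.192) [heading=135, draw]
FD 14.8: (-4.808,-1.192) -> (-15.274,9.274) [heading=135, draw]
RT 90: heading 135 -> 45
LT 270: heading 45 -> 315
Final: pos=(-15.274,9.274), heading=315, 3 segment(s) drawn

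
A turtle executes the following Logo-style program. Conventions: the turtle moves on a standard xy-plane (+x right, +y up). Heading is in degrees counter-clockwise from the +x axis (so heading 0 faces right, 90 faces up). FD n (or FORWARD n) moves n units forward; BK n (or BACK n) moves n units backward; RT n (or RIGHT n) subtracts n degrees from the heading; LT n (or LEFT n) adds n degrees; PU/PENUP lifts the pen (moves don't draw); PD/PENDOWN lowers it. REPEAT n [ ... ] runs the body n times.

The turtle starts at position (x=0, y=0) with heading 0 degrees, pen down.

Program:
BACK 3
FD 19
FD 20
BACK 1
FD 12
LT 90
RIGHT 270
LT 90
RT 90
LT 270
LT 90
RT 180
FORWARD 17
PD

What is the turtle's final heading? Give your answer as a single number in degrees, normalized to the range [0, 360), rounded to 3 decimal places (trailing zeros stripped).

Answer: 0

Derivation:
Executing turtle program step by step:
Start: pos=(0,0), heading=0, pen down
BK 3: (0,0) -> (-3,0) [heading=0, draw]
FD 19: (-3,0) -> (16,0) [heading=0, draw]
FD 20: (16,0) -> (36,0) [heading=0, draw]
BK 1: (36,0) -> (35,0) [heading=0, draw]
FD 12: (35,0) -> (47,0) [heading=0, draw]
LT 90: heading 0 -> 90
RT 270: heading 90 -> 180
LT 90: heading 180 -> 270
RT 90: heading 270 -> 180
LT 270: heading 180 -> 90
LT 90: heading 90 -> 180
RT 180: heading 180 -> 0
FD 17: (47,0) -> (64,0) [heading=0, draw]
PD: pen down
Final: pos=(64,0), heading=0, 6 segment(s) drawn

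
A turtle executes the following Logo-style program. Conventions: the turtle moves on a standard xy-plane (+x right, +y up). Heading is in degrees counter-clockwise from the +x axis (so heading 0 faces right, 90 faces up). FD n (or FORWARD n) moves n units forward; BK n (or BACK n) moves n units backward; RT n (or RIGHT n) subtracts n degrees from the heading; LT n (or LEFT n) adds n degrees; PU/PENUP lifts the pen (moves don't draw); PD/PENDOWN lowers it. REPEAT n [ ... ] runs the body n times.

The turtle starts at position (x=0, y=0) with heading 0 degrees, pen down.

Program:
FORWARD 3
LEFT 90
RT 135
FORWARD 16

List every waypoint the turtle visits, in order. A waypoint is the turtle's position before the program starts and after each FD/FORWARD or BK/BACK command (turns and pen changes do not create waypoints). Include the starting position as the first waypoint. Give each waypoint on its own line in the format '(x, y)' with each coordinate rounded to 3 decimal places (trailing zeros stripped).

Executing turtle program step by step:
Start: pos=(0,0), heading=0, pen down
FD 3: (0,0) -> (3,0) [heading=0, draw]
LT 90: heading 0 -> 90
RT 135: heading 90 -> 315
FD 16: (3,0) -> (14.314,-11.314) [heading=315, draw]
Final: pos=(14.314,-11.314), heading=315, 2 segment(s) drawn
Waypoints (3 total):
(0, 0)
(3, 0)
(14.314, -11.314)

Answer: (0, 0)
(3, 0)
(14.314, -11.314)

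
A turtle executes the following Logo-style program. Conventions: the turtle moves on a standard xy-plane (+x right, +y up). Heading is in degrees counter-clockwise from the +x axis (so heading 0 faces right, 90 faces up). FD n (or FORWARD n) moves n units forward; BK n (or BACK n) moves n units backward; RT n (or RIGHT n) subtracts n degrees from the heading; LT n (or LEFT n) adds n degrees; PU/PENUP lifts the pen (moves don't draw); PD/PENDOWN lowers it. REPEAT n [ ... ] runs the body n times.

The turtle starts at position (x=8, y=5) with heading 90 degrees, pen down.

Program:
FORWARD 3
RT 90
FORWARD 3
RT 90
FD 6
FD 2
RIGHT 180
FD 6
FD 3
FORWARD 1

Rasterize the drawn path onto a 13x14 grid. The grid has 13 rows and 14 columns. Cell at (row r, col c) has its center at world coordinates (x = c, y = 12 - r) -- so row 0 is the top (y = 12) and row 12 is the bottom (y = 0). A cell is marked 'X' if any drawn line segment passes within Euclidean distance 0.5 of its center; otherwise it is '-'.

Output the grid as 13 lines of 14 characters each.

Segment 0: (8,5) -> (8,8)
Segment 1: (8,8) -> (11,8)
Segment 2: (11,8) -> (11,2)
Segment 3: (11,2) -> (11,0)
Segment 4: (11,0) -> (11,6)
Segment 5: (11,6) -> (11,9)
Segment 6: (11,9) -> (11,10)

Answer: --------------
--------------
-----------X--
-----------X--
--------XXXX--
--------X--X--
--------X--X--
--------X--X--
-----------X--
-----------X--
-----------X--
-----------X--
-----------X--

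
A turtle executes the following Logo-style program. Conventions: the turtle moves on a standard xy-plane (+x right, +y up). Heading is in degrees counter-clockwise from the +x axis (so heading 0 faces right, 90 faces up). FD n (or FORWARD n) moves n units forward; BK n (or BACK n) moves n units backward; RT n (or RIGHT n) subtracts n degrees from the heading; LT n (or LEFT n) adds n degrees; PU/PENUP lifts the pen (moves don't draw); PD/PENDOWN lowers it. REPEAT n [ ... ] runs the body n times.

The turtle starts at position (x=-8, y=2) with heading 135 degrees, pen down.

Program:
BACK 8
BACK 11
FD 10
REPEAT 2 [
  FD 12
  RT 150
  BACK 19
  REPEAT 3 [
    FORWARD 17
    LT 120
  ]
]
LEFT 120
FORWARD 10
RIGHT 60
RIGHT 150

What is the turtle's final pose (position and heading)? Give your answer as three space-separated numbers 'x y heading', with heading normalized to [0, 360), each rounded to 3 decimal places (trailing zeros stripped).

Executing turtle program step by step:
Start: pos=(-8,2), heading=135, pen down
BK 8: (-8,2) -> (-2.343,-3.657) [heading=135, draw]
BK 11: (-2.343,-3.657) -> (5.435,-11.435) [heading=135, draw]
FD 10: (5.435,-11.435) -> (-1.636,-4.364) [heading=135, draw]
REPEAT 2 [
  -- iteration 1/2 --
  FD 12: (-1.636,-4.364) -> (-10.121,4.121) [heading=135, draw]
  RT 150: heading 135 -> 345
  BK 19: (-10.121,4.121) -> (-28.474,9.039) [heading=345, draw]
  REPEAT 3 [
    -- iteration 1/3 --
    FD 17: (-28.474,9.039) -> (-12.053,4.639) [heading=345, draw]
    LT 120: heading 345 -> 105
    -- iteration 2/3 --
    FD 17: (-12.053,4.639) -> (-16.453,21.06) [heading=105, draw]
    LT 120: heading 105 -> 225
    -- iteration 3/3 --
    FD 17: (-16.453,21.06) -> (-28.474,9.039) [heading=225, draw]
    LT 120: heading 225 -> 345
  ]
  -- iteration 2/2 --
  FD 12: (-28.474,9.039) -> (-16.883,5.933) [heading=345, draw]
  RT 150: heading 345 -> 195
  BK 19: (-16.883,5.933) -> (1.47,10.851) [heading=195, draw]
  REPEAT 3 [
    -- iteration 1/3 --
    FD 17: (1.47,10.851) -> (-14.951,6.451) [heading=195, draw]
    LT 120: heading 195 -> 315
    -- iteration 2/3 --
    FD 17: (-14.951,6.451) -> (-2.93,-5.57) [heading=315, draw]
    LT 120: heading 315 -> 75
    -- iteration 3/3 --
    FD 17: (-2.93,-5.57) -> (1.47,10.851) [heading=75, draw]
    LT 120: heading 75 -> 195
  ]
]
LT 120: heading 195 -> 315
FD 10: (1.47,10.851) -> (8.541,3.78) [heading=315, draw]
RT 60: heading 315 -> 255
RT 150: heading 255 -> 105
Final: pos=(8.541,3.78), heading=105, 14 segment(s) drawn

Answer: 8.541 3.78 105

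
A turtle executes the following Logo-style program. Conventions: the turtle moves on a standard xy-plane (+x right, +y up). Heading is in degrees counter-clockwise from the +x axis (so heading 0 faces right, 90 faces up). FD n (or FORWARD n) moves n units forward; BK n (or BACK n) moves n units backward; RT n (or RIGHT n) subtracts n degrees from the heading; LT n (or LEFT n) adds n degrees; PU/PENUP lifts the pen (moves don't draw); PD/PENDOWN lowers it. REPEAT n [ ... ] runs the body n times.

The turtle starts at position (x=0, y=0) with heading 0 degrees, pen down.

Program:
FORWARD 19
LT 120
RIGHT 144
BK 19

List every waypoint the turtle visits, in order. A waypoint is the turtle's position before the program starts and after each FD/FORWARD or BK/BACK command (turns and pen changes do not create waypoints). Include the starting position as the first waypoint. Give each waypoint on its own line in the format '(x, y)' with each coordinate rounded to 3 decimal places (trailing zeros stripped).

Answer: (0, 0)
(19, 0)
(1.643, 7.728)

Derivation:
Executing turtle program step by step:
Start: pos=(0,0), heading=0, pen down
FD 19: (0,0) -> (19,0) [heading=0, draw]
LT 120: heading 0 -> 120
RT 144: heading 120 -> 336
BK 19: (19,0) -> (1.643,7.728) [heading=336, draw]
Final: pos=(1.643,7.728), heading=336, 2 segment(s) drawn
Waypoints (3 total):
(0, 0)
(19, 0)
(1.643, 7.728)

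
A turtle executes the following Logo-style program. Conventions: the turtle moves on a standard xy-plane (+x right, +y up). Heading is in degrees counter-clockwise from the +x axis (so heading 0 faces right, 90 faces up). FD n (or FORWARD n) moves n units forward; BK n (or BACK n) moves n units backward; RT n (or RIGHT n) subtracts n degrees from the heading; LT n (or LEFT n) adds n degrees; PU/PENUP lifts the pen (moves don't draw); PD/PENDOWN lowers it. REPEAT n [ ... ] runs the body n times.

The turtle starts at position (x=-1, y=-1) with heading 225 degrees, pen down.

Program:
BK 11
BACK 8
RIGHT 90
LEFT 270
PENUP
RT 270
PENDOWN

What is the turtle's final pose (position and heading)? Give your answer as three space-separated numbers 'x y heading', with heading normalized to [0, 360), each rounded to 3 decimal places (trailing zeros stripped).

Answer: 12.435 12.435 135

Derivation:
Executing turtle program step by step:
Start: pos=(-1,-1), heading=225, pen down
BK 11: (-1,-1) -> (6.778,6.778) [heading=225, draw]
BK 8: (6.778,6.778) -> (12.435,12.435) [heading=225, draw]
RT 90: heading 225 -> 135
LT 270: heading 135 -> 45
PU: pen up
RT 270: heading 45 -> 135
PD: pen down
Final: pos=(12.435,12.435), heading=135, 2 segment(s) drawn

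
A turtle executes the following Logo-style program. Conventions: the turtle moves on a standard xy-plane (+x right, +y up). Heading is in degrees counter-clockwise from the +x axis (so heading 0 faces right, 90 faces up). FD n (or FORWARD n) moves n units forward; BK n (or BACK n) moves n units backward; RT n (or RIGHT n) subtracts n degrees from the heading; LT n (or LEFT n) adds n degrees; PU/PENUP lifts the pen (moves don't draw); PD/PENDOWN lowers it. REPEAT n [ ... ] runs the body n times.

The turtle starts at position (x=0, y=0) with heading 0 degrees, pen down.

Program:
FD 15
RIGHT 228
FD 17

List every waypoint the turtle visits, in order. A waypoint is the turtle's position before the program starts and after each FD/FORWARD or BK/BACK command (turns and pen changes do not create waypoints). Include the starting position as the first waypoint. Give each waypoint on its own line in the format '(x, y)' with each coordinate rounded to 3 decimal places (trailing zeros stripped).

Executing turtle program step by step:
Start: pos=(0,0), heading=0, pen down
FD 15: (0,0) -> (15,0) [heading=0, draw]
RT 228: heading 0 -> 132
FD 17: (15,0) -> (3.625,12.633) [heading=132, draw]
Final: pos=(3.625,12.633), heading=132, 2 segment(s) drawn
Waypoints (3 total):
(0, 0)
(15, 0)
(3.625, 12.633)

Answer: (0, 0)
(15, 0)
(3.625, 12.633)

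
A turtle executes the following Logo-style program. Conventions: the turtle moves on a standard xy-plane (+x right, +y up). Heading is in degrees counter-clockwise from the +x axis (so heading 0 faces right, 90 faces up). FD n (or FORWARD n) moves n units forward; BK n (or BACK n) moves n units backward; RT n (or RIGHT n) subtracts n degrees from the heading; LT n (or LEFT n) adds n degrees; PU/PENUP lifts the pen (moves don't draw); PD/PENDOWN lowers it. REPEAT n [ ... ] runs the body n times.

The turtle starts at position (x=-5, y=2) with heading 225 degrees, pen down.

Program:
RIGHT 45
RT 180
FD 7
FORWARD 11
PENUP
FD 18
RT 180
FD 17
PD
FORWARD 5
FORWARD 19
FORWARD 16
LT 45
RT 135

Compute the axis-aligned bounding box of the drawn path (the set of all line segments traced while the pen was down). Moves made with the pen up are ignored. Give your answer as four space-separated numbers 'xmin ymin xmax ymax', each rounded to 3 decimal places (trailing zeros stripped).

Executing turtle program step by step:
Start: pos=(-5,2), heading=225, pen down
RT 45: heading 225 -> 180
RT 180: heading 180 -> 0
FD 7: (-5,2) -> (2,2) [heading=0, draw]
FD 11: (2,2) -> (13,2) [heading=0, draw]
PU: pen up
FD 18: (13,2) -> (31,2) [heading=0, move]
RT 180: heading 0 -> 180
FD 17: (31,2) -> (14,2) [heading=180, move]
PD: pen down
FD 5: (14,2) -> (9,2) [heading=180, draw]
FD 19: (9,2) -> (-10,2) [heading=180, draw]
FD 16: (-10,2) -> (-26,2) [heading=180, draw]
LT 45: heading 180 -> 225
RT 135: heading 225 -> 90
Final: pos=(-26,2), heading=90, 5 segment(s) drawn

Segment endpoints: x in {-26, -10, -5, 2, 9, 13, 14}, y in {2, 2, 2, 2, 2}
xmin=-26, ymin=2, xmax=14, ymax=2

Answer: -26 2 14 2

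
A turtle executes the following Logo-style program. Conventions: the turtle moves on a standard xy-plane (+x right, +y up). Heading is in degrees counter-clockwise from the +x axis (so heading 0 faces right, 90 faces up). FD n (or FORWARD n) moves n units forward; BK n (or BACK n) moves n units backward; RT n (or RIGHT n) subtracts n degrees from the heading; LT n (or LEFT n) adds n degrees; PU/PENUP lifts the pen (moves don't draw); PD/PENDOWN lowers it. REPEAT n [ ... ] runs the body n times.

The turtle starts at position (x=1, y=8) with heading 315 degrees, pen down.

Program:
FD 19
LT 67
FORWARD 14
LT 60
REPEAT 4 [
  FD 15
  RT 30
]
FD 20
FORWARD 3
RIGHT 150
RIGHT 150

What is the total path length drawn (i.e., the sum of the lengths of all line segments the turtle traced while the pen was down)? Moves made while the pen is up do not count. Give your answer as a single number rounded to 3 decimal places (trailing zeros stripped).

Executing turtle program step by step:
Start: pos=(1,8), heading=315, pen down
FD 19: (1,8) -> (14.435,-5.435) [heading=315, draw]
LT 67: heading 315 -> 22
FD 14: (14.435,-5.435) -> (27.416,-0.191) [heading=22, draw]
LT 60: heading 22 -> 82
REPEAT 4 [
  -- iteration 1/4 --
  FD 15: (27.416,-0.191) -> (29.503,14.663) [heading=82, draw]
  RT 30: heading 82 -> 52
  -- iteration 2/4 --
  FD 15: (29.503,14.663) -> (38.738,26.484) [heading=52, draw]
  RT 30: heading 52 -> 22
  -- iteration 3/4 --
  FD 15: (38.738,26.484) -> (52.646,32.103) [heading=22, draw]
  RT 30: heading 22 -> 352
  -- iteration 4/4 --
  FD 15: (52.646,32.103) -> (67.5,30.015) [heading=352, draw]
  RT 30: heading 352 -> 322
]
FD 20: (67.5,30.015) -> (83.26,17.702) [heading=322, draw]
FD 3: (83.26,17.702) -> (85.624,15.855) [heading=322, draw]
RT 150: heading 322 -> 172
RT 150: heading 172 -> 22
Final: pos=(85.624,15.855), heading=22, 8 segment(s) drawn

Segment lengths:
  seg 1: (1,8) -> (14.435,-5.435), length = 19
  seg 2: (14.435,-5.435) -> (27.416,-0.191), length = 14
  seg 3: (27.416,-0.191) -> (29.503,14.663), length = 15
  seg 4: (29.503,14.663) -> (38.738,26.484), length = 15
  seg 5: (38.738,26.484) -> (52.646,32.103), length = 15
  seg 6: (52.646,32.103) -> (67.5,30.015), length = 15
  seg 7: (67.5,30.015) -> (83.26,17.702), length = 20
  seg 8: (83.26,17.702) -> (85.624,15.855), length = 3
Total = 116

Answer: 116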